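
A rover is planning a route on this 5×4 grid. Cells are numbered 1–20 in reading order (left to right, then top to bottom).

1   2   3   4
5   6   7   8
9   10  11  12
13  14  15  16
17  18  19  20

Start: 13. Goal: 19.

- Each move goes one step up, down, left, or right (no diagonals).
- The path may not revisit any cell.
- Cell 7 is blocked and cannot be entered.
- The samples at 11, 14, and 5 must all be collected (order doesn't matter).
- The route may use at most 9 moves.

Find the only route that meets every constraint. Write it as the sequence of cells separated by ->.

The budget equals the shortest possible length, so every move has to be on a shortest route through the required cells.
Route from 13: up 2 to 5, right 1 to 6, down 1 to 10, right 1 to 11, down 1 to 15, left 1 to 14, down 1 to 18, right 1 to 19 — 9 moves in all.
Check: all required cells visited; 9 ≤ 9 moves.

13 -> 9 -> 5 -> 6 -> 10 -> 11 -> 15 -> 14 -> 18 -> 19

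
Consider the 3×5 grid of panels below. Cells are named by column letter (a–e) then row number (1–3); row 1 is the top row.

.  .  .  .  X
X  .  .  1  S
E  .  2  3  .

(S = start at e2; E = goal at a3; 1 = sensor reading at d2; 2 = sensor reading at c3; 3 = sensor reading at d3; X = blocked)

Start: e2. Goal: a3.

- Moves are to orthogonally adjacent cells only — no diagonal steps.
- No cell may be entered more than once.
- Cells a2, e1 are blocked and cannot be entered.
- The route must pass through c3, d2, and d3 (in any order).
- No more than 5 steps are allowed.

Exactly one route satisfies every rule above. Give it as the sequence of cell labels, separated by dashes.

The budget equals the shortest possible length, so every move has to be on a shortest route through the required cells.
Route from e2: left 1 to d2, down 1 to d3, left 3 to a3 — 5 moves in all.
Check: all required cells visited; 5 ≤ 5 moves.

e2 - d2 - d3 - c3 - b3 - a3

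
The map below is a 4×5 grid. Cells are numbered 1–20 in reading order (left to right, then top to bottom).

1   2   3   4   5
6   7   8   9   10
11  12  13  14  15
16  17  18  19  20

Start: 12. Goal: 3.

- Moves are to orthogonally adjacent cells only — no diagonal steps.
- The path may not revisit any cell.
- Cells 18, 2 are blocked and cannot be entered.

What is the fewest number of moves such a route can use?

3

The Manhattan distance from 12 to 3 is |3−1| + |2−3| = 3, so at least 3 moves are needed.
A route of 3 moves achieves this: 12 → 7 → 8 → 3.
Since 3 matches the lower bound, it is optimal.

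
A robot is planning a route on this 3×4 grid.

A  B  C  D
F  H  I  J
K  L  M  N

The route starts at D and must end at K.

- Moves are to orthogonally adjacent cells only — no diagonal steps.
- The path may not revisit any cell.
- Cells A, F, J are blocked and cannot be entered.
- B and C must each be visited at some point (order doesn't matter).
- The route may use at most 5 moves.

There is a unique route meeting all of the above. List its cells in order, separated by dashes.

D - C - B - H - L - K

The budget equals the shortest possible length, so every move has to be on a shortest route through the required cells.
Route from D: 2× left (reaching B), 2× down (reaching L), left to K — 5 moves in all.
Check: all required cells visited; 5 ≤ 5 moves.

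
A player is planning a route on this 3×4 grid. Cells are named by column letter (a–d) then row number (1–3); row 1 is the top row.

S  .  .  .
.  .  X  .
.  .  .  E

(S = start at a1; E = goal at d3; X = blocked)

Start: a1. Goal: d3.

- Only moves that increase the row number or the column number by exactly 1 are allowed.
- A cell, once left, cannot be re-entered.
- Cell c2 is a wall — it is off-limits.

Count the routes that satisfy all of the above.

4

A right/down-only route from a1 to d3 makes exactly 2 down-moves and 3 right-moves in some order.
With no other constraints that would be C(5,2) = 10 routes.
Subtract routes through each blocked cell (inclusion–exclusion for overlaps): − through c2: 6 → 4.
That gives 4 routes.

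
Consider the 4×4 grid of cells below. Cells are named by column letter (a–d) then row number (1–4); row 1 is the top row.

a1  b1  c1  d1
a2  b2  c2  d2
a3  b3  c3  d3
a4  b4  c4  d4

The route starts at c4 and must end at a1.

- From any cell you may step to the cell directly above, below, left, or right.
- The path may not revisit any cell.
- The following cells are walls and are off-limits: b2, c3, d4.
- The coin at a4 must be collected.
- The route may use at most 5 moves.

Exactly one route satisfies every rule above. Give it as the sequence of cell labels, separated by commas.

c4, b4, a4, a3, a2, a1

The budget equals the shortest possible length, so every move has to be on a shortest route through the required cells.
Route from c4: 2× left (reaching a4), 3× up (reaching a1) — 5 moves in all.
Check: all required cells visited; 5 ≤ 5 moves.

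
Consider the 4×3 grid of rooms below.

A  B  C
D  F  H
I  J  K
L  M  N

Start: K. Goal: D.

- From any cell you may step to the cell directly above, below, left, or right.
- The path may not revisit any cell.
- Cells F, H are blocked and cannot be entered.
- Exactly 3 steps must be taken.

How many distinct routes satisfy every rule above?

1

Need simple routes of exactly 3 moves from K to D (Manhattan distance 3, so 0 moves are spent on a detour and 0 undoing it).
Enumerating: K J I D.
That gives 1 route.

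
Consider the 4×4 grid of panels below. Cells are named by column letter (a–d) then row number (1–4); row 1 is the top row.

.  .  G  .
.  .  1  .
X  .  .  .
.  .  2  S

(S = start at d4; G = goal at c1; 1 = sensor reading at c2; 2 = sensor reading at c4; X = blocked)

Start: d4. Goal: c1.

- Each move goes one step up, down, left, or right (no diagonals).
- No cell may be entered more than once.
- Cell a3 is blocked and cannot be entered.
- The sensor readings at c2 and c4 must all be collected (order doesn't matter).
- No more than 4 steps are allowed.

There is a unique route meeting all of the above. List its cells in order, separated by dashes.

The 4-move cap with required stops at c2, c4 leaves no slack for detours.
Route from d4: left 1 to c4, up 3 to c1 — 4 moves in all.
Check: all required cells visited; 4 ≤ 4 moves.

d4 - c4 - c3 - c2 - c1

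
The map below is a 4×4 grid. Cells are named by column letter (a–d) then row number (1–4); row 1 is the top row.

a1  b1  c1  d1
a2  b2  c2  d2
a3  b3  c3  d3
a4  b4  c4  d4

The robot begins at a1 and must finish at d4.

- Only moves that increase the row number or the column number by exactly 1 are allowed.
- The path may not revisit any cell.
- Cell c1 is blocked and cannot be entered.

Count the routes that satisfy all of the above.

16

A right/down-only route from a1 to d4 makes exactly 3 down-moves and 3 right-moves in some order.
With no other constraints that would be C(6,3) = 20 routes.
Subtract routes through each blocked cell (inclusion–exclusion for overlaps): − through c1: 4 → 16.
That gives 16 routes.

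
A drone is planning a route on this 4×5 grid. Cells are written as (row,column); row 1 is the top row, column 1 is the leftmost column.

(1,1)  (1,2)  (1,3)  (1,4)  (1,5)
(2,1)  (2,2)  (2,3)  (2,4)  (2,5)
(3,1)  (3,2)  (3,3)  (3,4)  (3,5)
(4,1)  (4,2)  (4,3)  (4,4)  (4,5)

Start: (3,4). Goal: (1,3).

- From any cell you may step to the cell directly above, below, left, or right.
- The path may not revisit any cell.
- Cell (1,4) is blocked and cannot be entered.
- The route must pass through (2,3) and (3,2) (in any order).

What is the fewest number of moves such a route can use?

Any route passes through (2,3) and (3,2) in some order between (3,4) and (1,3). Summing Manhattan distances along each leg and taking the cheapest ordering ((3,4) → (3,2) → (2,3) → (1,3)) gives a lower bound of 2 + 2 + 1 = 5 moves.
A route of 5 moves achieves this: (3,4) → (3,3) → (3,2) → (2,2) → (2,3) → (1,3).
Since 5 matches the lower bound, it is optimal.

5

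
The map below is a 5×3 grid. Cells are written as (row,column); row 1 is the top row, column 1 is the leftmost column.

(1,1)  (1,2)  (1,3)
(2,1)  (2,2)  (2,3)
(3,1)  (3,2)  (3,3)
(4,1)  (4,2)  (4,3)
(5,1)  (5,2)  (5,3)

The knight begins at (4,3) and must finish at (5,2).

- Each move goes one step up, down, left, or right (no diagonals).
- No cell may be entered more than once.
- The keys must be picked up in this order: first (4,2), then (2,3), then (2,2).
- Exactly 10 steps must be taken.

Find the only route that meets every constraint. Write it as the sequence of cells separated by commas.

(4,3), (4,2), (3,2), (3,3), (2,3), (2,2), (2,1), (3,1), (4,1), (5,1), (5,2)

The waypoints must appear in the order (4,2), (2,3), (2,2), with no cell reused.
Route from (4,3): left 1 to (4,2), up 1 to (3,2), right 1 to (3,3), up 1 to (2,3), left 2 to (2,1), down 3 to (5,1), right 1 to (5,2) — 10 moves in all.
Check: order respected ((4,2) at step 1, (2,3) at step 4, (2,2) at step 5); 10 moves as required.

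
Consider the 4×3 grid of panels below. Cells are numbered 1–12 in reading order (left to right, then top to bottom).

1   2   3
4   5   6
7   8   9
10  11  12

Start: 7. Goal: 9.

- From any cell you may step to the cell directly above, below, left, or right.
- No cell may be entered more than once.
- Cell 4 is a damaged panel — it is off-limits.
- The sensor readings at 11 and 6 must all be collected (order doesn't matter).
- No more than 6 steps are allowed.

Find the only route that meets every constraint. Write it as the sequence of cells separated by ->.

The 6-move cap with required stops at 11, 6 leaves no slack for detours.
Route from 7: down to 10, right to 11, 2× up (reaching 5), right to 6, down to 9 — 6 moves in all.
Check: all required cells visited; 6 ≤ 6 moves.

7 -> 10 -> 11 -> 8 -> 5 -> 6 -> 9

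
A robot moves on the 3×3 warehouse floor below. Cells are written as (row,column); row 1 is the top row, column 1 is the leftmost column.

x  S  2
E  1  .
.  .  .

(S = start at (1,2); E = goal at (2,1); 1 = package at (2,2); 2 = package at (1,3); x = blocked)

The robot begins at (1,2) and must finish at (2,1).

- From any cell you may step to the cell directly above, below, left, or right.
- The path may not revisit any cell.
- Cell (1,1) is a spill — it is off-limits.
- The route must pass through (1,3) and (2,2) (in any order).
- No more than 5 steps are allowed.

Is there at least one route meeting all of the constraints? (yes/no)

yes

One route that works: (1,2) → (1,3) → (2,3) → (2,2) → (2,1).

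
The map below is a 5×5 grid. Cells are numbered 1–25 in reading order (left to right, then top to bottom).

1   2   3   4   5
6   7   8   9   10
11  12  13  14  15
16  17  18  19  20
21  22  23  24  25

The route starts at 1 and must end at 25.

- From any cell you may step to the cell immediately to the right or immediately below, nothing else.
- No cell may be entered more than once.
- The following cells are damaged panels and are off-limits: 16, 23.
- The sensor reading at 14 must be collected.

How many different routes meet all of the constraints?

30

A right/down-only route from 1 to 25 makes exactly 4 down-moves and 4 right-moves in some order.
With no other constraints that would be C(8,4) = 70 routes.
Split at 14 and multiply the segment counts (each segment already excludes blocked cells): 1→14: 10; 14→25: 3; product = 30.
That gives 30 routes.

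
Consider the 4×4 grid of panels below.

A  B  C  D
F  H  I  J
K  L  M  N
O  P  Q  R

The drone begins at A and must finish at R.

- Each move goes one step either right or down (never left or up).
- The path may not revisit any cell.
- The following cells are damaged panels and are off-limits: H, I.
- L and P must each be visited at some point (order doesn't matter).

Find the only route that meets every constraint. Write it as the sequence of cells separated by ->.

A -> F -> K -> L -> P -> Q -> R

Moves only go right or down, so the column and row indices never decrease.
Route from A: down 2 to K, right 1 to L, down 1 to P, right 2 to R — 6 moves in all.
Check: all required cells visited.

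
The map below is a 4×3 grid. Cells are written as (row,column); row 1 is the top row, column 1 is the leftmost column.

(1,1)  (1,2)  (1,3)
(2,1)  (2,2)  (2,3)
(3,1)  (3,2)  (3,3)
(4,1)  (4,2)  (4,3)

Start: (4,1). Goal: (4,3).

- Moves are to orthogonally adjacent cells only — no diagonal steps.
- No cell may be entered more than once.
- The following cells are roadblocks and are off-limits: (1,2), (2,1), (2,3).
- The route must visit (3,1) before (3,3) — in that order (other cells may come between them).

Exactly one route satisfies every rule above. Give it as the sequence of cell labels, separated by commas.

(4,1), (3,1), (3,2), (3,3), (4,3)

The waypoints must appear in the order (3,1), (3,3), with no cell reused.
Route from (4,1): up 1 to (3,1), right 2 to (3,3), down 1 to (4,3) — 4 moves in all.
Check: order respected ((3,1) at step 1, (3,3) at step 3).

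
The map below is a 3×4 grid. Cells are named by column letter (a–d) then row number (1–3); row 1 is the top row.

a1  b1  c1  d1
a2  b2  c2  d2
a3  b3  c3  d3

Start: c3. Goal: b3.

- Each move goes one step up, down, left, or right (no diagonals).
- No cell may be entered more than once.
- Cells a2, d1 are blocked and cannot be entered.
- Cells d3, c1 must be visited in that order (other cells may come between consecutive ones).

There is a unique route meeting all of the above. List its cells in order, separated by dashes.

The waypoints must appear in the order d3, c1, with no cell reused.
Route from c3: right to d3, up to d2, left to c2, up to c1, left to b1, 2× down (reaching b3) — 7 moves in all.
Check: order respected (d3 at step 1, c1 at step 4).

c3 - d3 - d2 - c2 - c1 - b1 - b2 - b3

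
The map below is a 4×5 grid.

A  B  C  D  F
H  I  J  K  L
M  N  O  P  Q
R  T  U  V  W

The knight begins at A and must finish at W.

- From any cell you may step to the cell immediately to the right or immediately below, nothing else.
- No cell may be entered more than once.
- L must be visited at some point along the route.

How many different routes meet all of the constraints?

5

A right/down-only route from A to W makes exactly 3 down-moves and 4 right-moves in some order.
With no other constraints that would be C(7,3) = 35 routes.
Split at L and multiply the segment counts: A→L: 5; L→W: 1; product = 5.
That gives 5 routes.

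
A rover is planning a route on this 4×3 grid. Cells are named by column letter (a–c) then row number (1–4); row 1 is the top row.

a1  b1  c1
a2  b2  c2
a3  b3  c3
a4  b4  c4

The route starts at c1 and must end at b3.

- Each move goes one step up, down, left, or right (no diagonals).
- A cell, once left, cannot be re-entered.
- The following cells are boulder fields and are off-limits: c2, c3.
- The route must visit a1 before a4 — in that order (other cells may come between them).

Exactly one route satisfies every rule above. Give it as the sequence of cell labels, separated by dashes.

The waypoints must appear in the order a1, a4, with no cell reused.
Route from c1: left 2 to a1, down 3 to a4, right 1 to b4, up 1 to b3 — 7 moves in all.
Check: order respected (a1 at step 2, a4 at step 5).

c1 - b1 - a1 - a2 - a3 - a4 - b4 - b3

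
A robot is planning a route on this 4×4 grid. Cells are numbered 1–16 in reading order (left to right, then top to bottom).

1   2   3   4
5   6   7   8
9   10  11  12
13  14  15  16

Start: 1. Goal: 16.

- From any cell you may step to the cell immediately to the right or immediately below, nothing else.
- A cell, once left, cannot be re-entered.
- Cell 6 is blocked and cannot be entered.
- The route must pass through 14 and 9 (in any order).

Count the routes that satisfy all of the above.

A right/down-only route from 1 to 16 makes exactly 3 down-moves and 3 right-moves in some order.
With no other constraints that would be C(6,3) = 20 routes.
A monotone route can only reach the required cells in the order 9, 14, so split there and multiply the segment counts (each segment already excludes blocked cells): 1→9: 1; 9→14: 2; 14→16: 1; product = 2.
That gives 2 routes.

2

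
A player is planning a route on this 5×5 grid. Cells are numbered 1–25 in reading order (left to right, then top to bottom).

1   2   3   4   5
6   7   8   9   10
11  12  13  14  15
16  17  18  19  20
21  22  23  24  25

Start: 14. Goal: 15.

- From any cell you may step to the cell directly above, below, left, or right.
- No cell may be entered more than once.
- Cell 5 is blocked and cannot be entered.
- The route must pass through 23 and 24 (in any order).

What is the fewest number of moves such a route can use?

7

Any route passes through 23 and 24 in some order between 14 and 15. Summing Manhattan distances along each leg and taking the cheapest ordering (14 → 23 → 24 → 15) gives a lower bound of 3 + 1 + 3 = 7 moves.
A route of 7 moves achieves this: 14 → 19 → 18 → 23 → 24 → 25 → 20 → 15.
Since 7 matches the lower bound, it is optimal.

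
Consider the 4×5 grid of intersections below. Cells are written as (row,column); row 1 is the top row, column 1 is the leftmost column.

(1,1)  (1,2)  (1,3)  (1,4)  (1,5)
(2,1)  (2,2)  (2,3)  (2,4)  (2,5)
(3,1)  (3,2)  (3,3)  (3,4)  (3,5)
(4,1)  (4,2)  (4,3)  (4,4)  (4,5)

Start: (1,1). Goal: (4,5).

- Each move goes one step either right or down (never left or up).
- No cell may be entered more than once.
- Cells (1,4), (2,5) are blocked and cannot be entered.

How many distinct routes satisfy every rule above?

28

A right/down-only route from (1,1) to (4,5) makes exactly 3 down-moves and 4 right-moves in some order.
With no other constraints that would be C(7,3) = 35 routes.
Subtract routes through each blocked cell (inclusion–exclusion for overlaps): − through (1,4): 4 − through (2,5): 5 + through (1,4)&(2,5): 2 → 28.
That gives 28 routes.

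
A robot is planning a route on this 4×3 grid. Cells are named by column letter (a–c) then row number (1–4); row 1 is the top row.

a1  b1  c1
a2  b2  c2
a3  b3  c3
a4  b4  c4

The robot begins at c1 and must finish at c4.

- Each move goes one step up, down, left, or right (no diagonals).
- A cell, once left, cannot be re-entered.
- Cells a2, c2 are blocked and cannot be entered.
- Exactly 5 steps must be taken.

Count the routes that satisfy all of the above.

2

Need simple routes of exactly 5 moves from c1 to c4 (Manhattan distance 3, so 1 moves are spent on a detour and 1 undoing it).
Enumerating: c1 b1 b2 b3 b4 c4 | c1 b1 b2 b3 c3 c4.
That gives 2 routes.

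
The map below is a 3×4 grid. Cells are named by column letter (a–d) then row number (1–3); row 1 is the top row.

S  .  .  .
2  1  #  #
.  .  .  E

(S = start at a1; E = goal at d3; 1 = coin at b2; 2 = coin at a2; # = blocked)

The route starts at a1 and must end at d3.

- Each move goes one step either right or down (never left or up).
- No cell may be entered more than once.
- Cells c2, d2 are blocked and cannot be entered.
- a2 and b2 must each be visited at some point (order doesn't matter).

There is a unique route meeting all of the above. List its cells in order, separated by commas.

Moves only go right or down, so the column and row indices never decrease.
Route from a1: down to a2, right to b2, down to b3, 2× right (reaching d3) — 5 moves in all.
Check: all required cells visited.

a1, a2, b2, b3, c3, d3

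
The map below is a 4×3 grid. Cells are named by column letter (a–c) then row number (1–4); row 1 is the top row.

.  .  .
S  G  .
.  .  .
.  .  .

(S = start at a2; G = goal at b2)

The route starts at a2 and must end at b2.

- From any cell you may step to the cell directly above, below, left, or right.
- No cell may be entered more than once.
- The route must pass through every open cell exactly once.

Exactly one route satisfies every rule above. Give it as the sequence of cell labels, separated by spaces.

a2 a1 b1 c1 c2 c3 c4 b4 a4 a3 b3 b2

Need to visit all 12 open cells exactly once, starting at a2 and ending at b2.
Cell a1 has only two open neighbours (a2 and b1), so the path must pass straight through it: one of those is the cell it's entered from and the other is where it exits.
Route from a2: up to a1, 2× right (reaching c1), 3× down (reaching c4), 2× left (reaching a4), up to a3, right to b3, up to b2 — 11 moves in all.
Check: all 12 open cells covered.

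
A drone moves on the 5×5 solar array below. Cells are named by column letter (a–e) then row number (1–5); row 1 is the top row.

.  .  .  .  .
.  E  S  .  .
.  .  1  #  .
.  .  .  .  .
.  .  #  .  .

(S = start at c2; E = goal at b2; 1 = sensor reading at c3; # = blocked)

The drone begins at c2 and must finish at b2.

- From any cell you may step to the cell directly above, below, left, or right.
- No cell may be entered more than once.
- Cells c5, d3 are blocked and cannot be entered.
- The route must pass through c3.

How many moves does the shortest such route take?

Any route passes through c3 somewhere between c2 and b2. Summing Manhattan distances along the two legs (c2 → c3 → b2) gives a lower bound of 1 + 2 = 3 moves.
A route of 3 moves achieves this: c2 → c3 → b3 → b2.
Since 3 matches the lower bound, it is optimal.

3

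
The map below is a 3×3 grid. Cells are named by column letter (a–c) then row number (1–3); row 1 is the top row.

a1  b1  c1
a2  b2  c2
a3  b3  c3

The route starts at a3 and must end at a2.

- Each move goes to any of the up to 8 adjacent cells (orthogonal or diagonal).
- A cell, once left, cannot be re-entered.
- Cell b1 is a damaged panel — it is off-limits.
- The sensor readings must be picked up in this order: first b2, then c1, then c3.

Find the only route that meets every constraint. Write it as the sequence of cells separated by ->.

a3 -> b2 -> c1 -> c2 -> c3 -> b3 -> a2

The waypoints must appear in the order b2, c1, c3, with no cell reused.
Route from a3: up-right 2 to c1, down 2 to c3, left 1 to b3, up-left 1 to a2 — 6 moves in all.
Check: order respected (b2 at step 1, c1 at step 2, c3 at step 4).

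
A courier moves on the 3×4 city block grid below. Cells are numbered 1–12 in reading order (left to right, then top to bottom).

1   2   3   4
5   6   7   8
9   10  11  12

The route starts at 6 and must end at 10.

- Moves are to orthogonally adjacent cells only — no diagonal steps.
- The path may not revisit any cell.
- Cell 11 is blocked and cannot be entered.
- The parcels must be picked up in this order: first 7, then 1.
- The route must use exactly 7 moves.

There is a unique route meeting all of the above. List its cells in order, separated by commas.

6, 7, 3, 2, 1, 5, 9, 10

The waypoints must appear in the order 7, 1, with no cell reused.
Route from 6: right to 7, up to 3, 2× left (reaching 1), 2× down (reaching 9), right to 10 — 7 moves in all.
Check: order respected (7 at step 1, 1 at step 4); 7 moves as required.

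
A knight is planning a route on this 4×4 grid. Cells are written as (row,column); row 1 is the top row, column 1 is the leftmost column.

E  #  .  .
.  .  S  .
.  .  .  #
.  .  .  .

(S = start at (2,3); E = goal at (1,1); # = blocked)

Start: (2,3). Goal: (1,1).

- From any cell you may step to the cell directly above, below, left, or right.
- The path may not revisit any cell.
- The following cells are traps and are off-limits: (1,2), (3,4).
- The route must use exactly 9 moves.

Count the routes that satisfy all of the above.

2

Need simple routes of exactly 9 moves from (2,3) to (1,1) (Manhattan distance 3, so 3 moves are spent on a detour and 3 undoing it).
Enumerating: (2,3) (3,3) (4,3) (4,2) (4,1) (3,1) (3,2) (2,2) (2,1) (1,1) | (2,3) (2,2) (3,2) (3,3) (4,3) (4,2) (4,1) (3,1) (2,1) (1,1).
That gives 2 routes.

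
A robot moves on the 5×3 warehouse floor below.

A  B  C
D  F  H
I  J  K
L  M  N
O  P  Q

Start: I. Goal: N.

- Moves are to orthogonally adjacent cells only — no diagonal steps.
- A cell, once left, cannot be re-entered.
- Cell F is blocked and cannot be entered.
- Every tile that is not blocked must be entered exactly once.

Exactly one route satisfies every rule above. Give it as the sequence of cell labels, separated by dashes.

I - D - A - B - C - H - K - J - M - L - O - P - Q - N

Need to visit all 14 open cells exactly once, starting at I and ending at N.
Cell O has only two open neighbours (L and P), so the path must pass straight through it: one of those is the cell it's entered from and the other is where it exits.
Route from I: up 2 to A, right 2 to C, down 2 to K, left 1 to J, down 1 to M, left 1 to L, down 1 to O, right 2 to Q, up 1 to N — 13 moves in all.
Check: all 14 open cells covered.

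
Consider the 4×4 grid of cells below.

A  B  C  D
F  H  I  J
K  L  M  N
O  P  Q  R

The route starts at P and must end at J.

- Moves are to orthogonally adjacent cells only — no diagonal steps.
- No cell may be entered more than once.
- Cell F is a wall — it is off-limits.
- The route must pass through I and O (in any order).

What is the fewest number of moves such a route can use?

Any route passes through I and O in some order between P and J. Summing Manhattan distances along each leg and taking the cheapest ordering (P → O → I → J) gives a lower bound of 1 + 4 + 1 = 6 moves.
A route of 6 moves achieves this: P → O → K → L → H → I → J.
Since 6 matches the lower bound, it is optimal.

6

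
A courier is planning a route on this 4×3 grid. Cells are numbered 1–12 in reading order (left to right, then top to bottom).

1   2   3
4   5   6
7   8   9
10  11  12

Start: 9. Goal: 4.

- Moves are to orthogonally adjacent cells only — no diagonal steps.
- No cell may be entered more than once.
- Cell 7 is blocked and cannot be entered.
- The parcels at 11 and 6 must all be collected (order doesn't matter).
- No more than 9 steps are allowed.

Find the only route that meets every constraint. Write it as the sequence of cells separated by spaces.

The 9-move cap with required stops at 11, 6 leaves no slack for detours.
Route from 9: down to 12, left to 11, 2× up (reaching 5), right to 6, up to 3, 2× left (reaching 1), down to 4 — 9 moves in all.
Check: all required cells visited; 9 ≤ 9 moves.

9 12 11 8 5 6 3 2 1 4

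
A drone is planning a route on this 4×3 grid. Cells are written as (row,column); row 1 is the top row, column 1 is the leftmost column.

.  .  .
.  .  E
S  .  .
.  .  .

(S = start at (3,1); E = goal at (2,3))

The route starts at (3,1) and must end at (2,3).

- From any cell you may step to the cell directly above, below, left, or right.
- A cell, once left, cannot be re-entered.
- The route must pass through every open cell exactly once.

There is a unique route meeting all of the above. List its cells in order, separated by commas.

(3,1), (4,1), (4,2), (4,3), (3,3), (3,2), (2,2), (2,1), (1,1), (1,2), (1,3), (2,3)

Need to visit all 12 open cells exactly once, starting at (3,1) and ending at (2,3).
Cell (1,1) has only two open neighbours ((2,1) and (1,2)), so the path must pass straight through it: one of those is the cell it's entered from and the other is where it exits.
Route from (3,1): down 1 to (4,1), right 2 to (4,3), up 1 to (3,3), left 1 to (3,2), up 1 to (2,2), left 1 to (2,1), up 1 to (1,1), right 2 to (1,3), down 1 to (2,3) — 11 moves in all.
Check: all 12 open cells covered.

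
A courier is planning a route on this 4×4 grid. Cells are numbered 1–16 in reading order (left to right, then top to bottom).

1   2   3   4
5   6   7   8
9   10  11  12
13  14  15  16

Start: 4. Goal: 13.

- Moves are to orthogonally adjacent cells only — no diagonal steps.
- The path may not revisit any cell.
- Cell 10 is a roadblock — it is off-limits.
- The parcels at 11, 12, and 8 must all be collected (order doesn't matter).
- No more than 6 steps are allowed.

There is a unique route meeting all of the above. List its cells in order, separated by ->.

Any route must reach 11, 12, and 8 and still end at 13 within 6 moves, so the order of the required stops is forced.
Route from 4: 2× down (reaching 12), left to 11, down to 15, 2× left (reaching 13) — 6 moves in all.
Check: all required cells visited; 6 ≤ 6 moves.

4 -> 8 -> 12 -> 11 -> 15 -> 14 -> 13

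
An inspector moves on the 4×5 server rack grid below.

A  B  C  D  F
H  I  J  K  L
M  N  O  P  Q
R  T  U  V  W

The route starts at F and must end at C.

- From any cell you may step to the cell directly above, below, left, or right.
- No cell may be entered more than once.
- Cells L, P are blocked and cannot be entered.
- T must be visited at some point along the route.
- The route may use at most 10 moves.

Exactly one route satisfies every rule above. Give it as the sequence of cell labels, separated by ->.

F -> D -> K -> J -> O -> U -> T -> N -> I -> B -> C

The 10-move cap with required stops at T leaves no slack for detours.
Route from F: left 1 to D, down 1 to K, left 1 to J, down 2 to U, left 1 to T, up 3 to B, right 1 to C — 10 moves in all.
Check: all required cells visited; 10 ≤ 10 moves.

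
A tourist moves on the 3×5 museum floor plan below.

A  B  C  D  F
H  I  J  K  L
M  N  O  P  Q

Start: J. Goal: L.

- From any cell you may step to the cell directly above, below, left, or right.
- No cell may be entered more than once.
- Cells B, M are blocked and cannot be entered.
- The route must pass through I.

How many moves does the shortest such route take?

6

Any route passes through I somewhere between J and L. Summing Manhattan distances along the two legs (J → I → L) gives a lower bound of 1 + 3 = 4 moves.
The shortest route satisfying every rule uses 6 moves: J → I → N → O → P → K → L.
The no-revisit rule (legs can't share cells) pushes the minimum above the 4-move bound; an exhaustive check rules out every length from 4 to 5, leaving 6 as the minimum.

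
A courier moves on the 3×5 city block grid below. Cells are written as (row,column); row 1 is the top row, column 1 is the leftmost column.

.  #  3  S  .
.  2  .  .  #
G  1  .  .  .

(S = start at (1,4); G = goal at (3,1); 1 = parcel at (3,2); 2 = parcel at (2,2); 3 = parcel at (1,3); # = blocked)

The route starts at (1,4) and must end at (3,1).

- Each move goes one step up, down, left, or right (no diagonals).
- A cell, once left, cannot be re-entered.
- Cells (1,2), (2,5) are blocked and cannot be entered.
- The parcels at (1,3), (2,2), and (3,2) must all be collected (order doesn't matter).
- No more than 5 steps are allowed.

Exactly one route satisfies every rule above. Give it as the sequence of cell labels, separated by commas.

The budget equals the shortest possible length, so every move has to be on a shortest route through the required cells.
Route from (1,4): left 1 to (1,3), down 1 to (2,3), left 1 to (2,2), down 1 to (3,2), left 1 to (3,1) — 5 moves in all.
Check: all required cells visited; 5 ≤ 5 moves.

(1,4), (1,3), (2,3), (2,2), (3,2), (3,1)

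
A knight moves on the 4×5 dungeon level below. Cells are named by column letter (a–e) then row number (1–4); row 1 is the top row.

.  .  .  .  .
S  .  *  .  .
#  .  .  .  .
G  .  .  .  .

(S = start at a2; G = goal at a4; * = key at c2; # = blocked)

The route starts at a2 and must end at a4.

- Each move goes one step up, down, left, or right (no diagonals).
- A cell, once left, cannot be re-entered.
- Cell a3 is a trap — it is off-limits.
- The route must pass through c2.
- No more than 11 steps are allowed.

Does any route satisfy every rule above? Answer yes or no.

One route that works: a2 → b2 → c2 → c3 → c4 → b4 → a4.

yes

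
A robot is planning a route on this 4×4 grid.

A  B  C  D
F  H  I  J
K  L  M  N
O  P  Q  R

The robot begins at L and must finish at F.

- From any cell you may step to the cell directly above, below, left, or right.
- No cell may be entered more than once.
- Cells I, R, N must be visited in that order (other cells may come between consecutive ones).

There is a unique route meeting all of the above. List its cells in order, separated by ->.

The waypoints must appear in the order I, R, N, with no cell reused.
Route from L: up 1 to H, right 1 to I, down 2 to Q, right 1 to R, up 3 to D, left 3 to A, down 1 to F — 12 moves in all.
Check: order respected (I at step 2, R at step 5, N at step 6).

L -> H -> I -> M -> Q -> R -> N -> J -> D -> C -> B -> A -> F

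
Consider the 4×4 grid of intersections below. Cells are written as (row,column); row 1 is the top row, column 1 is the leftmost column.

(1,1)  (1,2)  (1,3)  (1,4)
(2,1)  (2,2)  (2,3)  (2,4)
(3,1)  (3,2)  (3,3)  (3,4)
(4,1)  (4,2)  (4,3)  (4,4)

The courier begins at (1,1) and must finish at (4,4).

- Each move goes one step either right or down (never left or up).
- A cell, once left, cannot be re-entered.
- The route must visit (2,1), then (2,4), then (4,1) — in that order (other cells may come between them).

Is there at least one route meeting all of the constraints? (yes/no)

no

(4,1) lies to the left of (2,4), so going from (2,4) to (4,1) would need a leftward move — but moves only go right/down, so (2,4) cannot be visited before (4,1).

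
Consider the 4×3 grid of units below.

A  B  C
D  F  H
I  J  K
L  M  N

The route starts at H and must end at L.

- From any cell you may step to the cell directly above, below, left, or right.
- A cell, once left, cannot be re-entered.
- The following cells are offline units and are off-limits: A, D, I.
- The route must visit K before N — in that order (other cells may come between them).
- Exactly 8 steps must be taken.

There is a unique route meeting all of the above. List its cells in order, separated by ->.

H -> C -> B -> F -> J -> K -> N -> M -> L

The waypoints must appear in the order K, N, with no cell reused.
Route from H: up to C, left to B, 2× down (reaching J), right to K, down to N, 2× left (reaching L) — 8 moves in all.
Check: order respected (K at step 5, N at step 6); 8 moves as required.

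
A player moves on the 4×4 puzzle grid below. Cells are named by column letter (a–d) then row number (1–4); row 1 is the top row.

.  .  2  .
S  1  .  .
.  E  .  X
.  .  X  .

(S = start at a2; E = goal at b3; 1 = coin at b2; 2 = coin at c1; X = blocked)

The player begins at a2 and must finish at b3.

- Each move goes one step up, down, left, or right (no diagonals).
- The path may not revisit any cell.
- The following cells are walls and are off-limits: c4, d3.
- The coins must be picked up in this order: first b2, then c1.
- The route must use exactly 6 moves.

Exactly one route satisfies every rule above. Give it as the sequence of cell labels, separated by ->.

a2 -> b2 -> b1 -> c1 -> c2 -> c3 -> b3

The waypoints must appear in the order b2, c1, with no cell reused.
Route from a2: right to b2, up to b1, right to c1, 2× down (reaching c3), left to b3 — 6 moves in all.
Check: order respected (1 at step 1, 2 at step 3); 6 moves as required.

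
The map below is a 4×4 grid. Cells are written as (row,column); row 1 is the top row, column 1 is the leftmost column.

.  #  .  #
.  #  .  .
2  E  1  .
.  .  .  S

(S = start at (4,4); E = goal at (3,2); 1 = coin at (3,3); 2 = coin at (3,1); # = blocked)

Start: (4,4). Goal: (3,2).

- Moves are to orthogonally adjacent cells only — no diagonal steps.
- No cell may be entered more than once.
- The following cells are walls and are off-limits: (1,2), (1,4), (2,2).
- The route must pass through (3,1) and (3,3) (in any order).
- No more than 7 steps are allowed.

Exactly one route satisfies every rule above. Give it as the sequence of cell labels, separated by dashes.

Any route must reach (3,1) and (3,3) and still end at (3,2) within 7 moves, so the order of the required stops is forced.
Route from (4,4): up to (3,4), left to (3,3), down to (4,3), 2× left (reaching (4,1)), up to (3,1), right to (3,2) — 7 moves in all.
Check: all required cells visited; 7 ≤ 7 moves.

(4,4) - (3,4) - (3,3) - (4,3) - (4,2) - (4,1) - (3,1) - (3,2)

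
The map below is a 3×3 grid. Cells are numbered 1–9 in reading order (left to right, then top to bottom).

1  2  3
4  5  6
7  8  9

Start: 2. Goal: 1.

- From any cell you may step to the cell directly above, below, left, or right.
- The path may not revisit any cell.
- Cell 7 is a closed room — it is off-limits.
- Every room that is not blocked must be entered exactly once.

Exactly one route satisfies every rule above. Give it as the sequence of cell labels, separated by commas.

Need to visit all 8 open cells exactly once, starting at 2 and ending at 1.
Cell 3 has only two open neighbours (6 and 2), so the path must pass straight through it: one of those is the cell it's entered from and the other is where it exits.
Route from 2: right 1 to 3, down 2 to 9, left 1 to 8, up 1 to 5, left 1 to 4, up 1 to 1 — 7 moves in all.
Check: all 8 open cells covered.

2, 3, 6, 9, 8, 5, 4, 1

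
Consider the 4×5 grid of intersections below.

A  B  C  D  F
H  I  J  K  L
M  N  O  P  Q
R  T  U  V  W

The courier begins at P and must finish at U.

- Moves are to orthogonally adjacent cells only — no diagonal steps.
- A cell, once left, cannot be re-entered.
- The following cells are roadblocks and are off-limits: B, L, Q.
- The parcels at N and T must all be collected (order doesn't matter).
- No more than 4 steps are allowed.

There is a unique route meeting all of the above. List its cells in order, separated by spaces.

P O N T U

The 4-move cap with required stops at N, T leaves no slack for detours.
Route from P: left 2 to N, down 1 to T, right 1 to U — 4 moves in all.
Check: all required cells visited; 4 ≤ 4 moves.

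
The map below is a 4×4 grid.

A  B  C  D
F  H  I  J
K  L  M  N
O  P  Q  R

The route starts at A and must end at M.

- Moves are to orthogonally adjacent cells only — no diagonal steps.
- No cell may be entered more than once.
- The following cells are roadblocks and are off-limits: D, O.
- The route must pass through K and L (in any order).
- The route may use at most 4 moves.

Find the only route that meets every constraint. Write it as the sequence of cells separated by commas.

The 4-move cap with required stops at K, L leaves no slack for detours.
Route from A: down 2 to K, right 2 to M — 4 moves in all.
Check: all required cells visited; 4 ≤ 4 moves.

A, F, K, L, M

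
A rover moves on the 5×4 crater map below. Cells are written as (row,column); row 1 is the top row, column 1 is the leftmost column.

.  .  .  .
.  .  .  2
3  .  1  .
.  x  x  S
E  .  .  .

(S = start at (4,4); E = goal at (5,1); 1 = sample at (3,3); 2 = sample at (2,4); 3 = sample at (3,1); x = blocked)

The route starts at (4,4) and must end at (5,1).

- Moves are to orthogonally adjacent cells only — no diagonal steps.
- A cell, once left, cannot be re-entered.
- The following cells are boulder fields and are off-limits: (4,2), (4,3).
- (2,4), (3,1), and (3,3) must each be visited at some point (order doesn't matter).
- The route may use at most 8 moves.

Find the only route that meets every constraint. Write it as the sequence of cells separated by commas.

(4,4), (3,4), (2,4), (2,3), (3,3), (3,2), (3,1), (4,1), (5,1)

The budget equals the shortest possible length, so every move has to be on a shortest route through the required cells.
Route from (4,4): 2× up (reaching (2,4)), left to (2,3), down to (3,3), 2× left (reaching (3,1)), 2× down (reaching (5,1)) — 8 moves in all.
Check: all required cells visited; 8 ≤ 8 moves.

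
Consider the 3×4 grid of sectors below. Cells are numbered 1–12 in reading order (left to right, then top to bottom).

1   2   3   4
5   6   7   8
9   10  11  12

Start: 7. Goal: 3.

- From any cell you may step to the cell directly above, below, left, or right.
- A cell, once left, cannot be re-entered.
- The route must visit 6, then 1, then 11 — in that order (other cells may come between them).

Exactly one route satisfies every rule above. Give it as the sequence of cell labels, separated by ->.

7 -> 6 -> 2 -> 1 -> 5 -> 9 -> 10 -> 11 -> 12 -> 8 -> 4 -> 3

The waypoints must appear in the order 6, 1, 11, with no cell reused.
Route from 7: left to 6, up to 2, left to 1, 2× down (reaching 9), 3× right (reaching 12), 2× up (reaching 4), left to 3 — 11 moves in all.
Check: order respected (6 at step 1, 1 at step 3, 11 at step 7).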